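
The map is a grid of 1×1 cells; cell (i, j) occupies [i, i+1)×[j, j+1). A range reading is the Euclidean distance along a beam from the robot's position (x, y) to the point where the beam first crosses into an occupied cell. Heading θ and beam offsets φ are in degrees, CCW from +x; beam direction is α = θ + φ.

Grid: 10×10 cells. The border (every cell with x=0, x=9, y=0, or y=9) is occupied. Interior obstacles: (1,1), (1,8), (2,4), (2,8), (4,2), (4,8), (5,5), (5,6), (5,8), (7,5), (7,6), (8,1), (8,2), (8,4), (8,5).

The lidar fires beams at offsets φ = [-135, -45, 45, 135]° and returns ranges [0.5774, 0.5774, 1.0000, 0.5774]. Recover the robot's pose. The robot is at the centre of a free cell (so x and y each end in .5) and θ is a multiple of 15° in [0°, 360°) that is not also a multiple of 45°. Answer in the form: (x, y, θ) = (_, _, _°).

The pose lattice has 49·16 = 784 candidates. Test each by forward raycasting.
  (5.5, 4.5, 165°): beam 1 = 1.7321 ≠ 0.5774 ✗
  (3.5, 1.5, 195°): beam 1 = 1.0000 ≠ 0.5774 ✗
  (8.5, 7.5, 285°): beam 1 = 2.8868 ≠ 0.5774 ✗
  (8.5, 6.5, 345°): beam 3 = 0.5774 ≠ 1.0000 ✗
  …
  (8.5, 6.5, 15°): r_1=0.5774, r_2=0.5774, r_3=1.0000, r_4=0.5774 — all match ✓
Unique over the lattice → pose = (8.5, 6.5, 15°).

(x, y, θ) = (8.5, 6.5, 15°)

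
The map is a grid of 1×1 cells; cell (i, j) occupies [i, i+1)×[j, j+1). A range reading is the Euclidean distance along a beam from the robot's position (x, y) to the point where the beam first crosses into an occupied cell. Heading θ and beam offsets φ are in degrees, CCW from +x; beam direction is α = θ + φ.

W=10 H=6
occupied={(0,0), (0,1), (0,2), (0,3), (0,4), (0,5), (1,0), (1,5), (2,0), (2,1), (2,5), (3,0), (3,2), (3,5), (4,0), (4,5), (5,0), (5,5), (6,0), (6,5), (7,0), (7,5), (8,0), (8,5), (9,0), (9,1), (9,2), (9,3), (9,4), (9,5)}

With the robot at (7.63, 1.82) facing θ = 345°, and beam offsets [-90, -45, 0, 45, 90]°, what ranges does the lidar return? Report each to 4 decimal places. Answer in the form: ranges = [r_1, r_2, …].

ranges = [0.8489, 0.9469, 1.4183, 1.5819, 3.2922]

beam 1: φ=-90°, α=255°
  d=(-0.2588,-0.9659)  start (7,1)  tX=2.4341 tY=0.8489  stride 1/|dx|=3.8637 1/|dy|=1.0353
    cross y-line → (7,0), t=0.8489 (wall)
  → r_1 = 0.8489
beam 2: φ=-45°, α=300°
  d=(0.5000,-0.8660)  start (7,1)  tX=0.7400 tY=0.9469  stride 1/|dx|=2.0000 1/|dy|=1.1547
    cross x-line → (8,1), t=0.7400
    cross y-line → (8,0), t=0.9469 (wall)
  → r_2 = 0.9469
beam 3: φ=0°, α=345°
  d=(0.9659,-0.2588)  start (7,1)  tX=0.3831 tY=3.1682  stride 1/|dx|=1.0353 1/|dy|=3.8637
    cross x-line → (8,1), t=0.3831
    cross x-line → (9,1), t=1.4183 (wall)
  → r_3 = 1.4183
beam 4: φ=45°, α=30°
  d=(0.8660,0.5000)  start (7,1)  tX=0.4272 tY=0.3600  stride 1/|dx|=1.1547 1/|dy|=2.0000
    cross y-line → (7,2), t=0.3600
    cross x-line → (8,2), t=0.4272
    cross x-line → (9,2), t=1.5819 (wall)
  → r_4 = 1.5819
beam 5: φ=90°, α=75°
  d=(0.2588,0.9659)  start (7,1)  tX=1.4296 tY=0.1863  stride 1/|dx|=3.8637 1/|dy|=1.0353
    cross y-line → (7,2), t=0.1863
    cross y-line → (7,3), t=1.2216
    cross x-line → (8,3), t=1.4296
    cross y-line → (8,4), t=2.2569
    cross y-line → (8,5), t=3.2922 (wall)
  → r_5 = 3.2922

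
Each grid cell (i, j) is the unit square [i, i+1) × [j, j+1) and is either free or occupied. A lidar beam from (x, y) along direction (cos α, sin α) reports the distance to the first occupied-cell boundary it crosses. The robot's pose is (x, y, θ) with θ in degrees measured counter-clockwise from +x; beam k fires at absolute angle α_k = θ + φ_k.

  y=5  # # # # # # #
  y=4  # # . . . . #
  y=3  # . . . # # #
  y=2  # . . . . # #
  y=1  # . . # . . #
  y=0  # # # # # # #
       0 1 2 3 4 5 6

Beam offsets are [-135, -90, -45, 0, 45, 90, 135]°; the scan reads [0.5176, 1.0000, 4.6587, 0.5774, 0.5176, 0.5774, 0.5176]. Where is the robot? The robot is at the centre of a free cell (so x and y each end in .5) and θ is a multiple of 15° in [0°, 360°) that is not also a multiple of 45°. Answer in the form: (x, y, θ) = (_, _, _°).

(x, y, θ) = (5.5, 4.5, 240°)

The pose lattice has 15·16 = 240 candidates. Test each by forward raycasting.
  (2.5, 4.5, 330°): beam 2 = 3.0000 ≠ 1.0000 ✗
  (1.5, 3.5, 195°): beam 1 = 0.5774 ≠ 0.5176 ✗
  (2.5, 3.5, 300°): beam 1 = 1.5529 ≠ 0.5176 ✗
  (5.5, 1.5, 330°): beam 1 = 1.5529 ≠ 0.5176 ✗
  (4.5, 1.5, 330°): beam 2 = 0.5774 ≠ 1.0000 ✗
  …
  (5.5, 4.5, 240°): r_1=0.5176, r_2=1.0000, r_3=4.6587, r_4=0.5774, r_5=0.5176, r_6=0.5774, r_7=0.5176 — all match ✓
Unique over the lattice → pose = (5.5, 4.5, 240°).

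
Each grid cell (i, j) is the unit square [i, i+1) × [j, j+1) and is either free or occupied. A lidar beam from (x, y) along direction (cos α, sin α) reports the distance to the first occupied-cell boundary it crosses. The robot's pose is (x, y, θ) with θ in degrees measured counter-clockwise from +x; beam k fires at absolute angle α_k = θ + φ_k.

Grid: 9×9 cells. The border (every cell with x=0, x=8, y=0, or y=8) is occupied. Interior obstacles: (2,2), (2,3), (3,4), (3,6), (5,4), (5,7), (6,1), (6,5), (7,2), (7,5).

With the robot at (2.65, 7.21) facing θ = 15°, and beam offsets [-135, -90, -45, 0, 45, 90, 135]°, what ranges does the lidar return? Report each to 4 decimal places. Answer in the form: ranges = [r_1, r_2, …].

ranges = [3.3000, 2.2880, 0.4200, 2.4329, 0.9122, 0.8179, 1.5800]

beam 1: φ=-135°, α=240°
  cosα=-0.5000 sinα=-0.8660 | (2,7) | tMaxX 1.3000 tMaxY 0.2425 | tΔX 2.0000 tΔY 1.1547
    t=0.2425 [y] (2,6)
    t=1.3000 [x] (1,6)
    t=1.3972 [y] (1,5)
    t=2.5519 [y] (1,4)
    t=3.3000 [x] (0,4) — stop
  → r_1 = 3.3000
beam 2: φ=-90°, α=285°
  cosα=0.2588 sinα=-0.9659 | (2,7) | tMaxX 1.3523 tMaxY 0.2174 | tΔX 3.8637 tΔY 1.0353
    t=0.2174 [y] (2,6)
    t=1.2527 [y] (2,5)
    t=1.3523 [x] (3,5)
    t=2.2880 [y] (3,4) — stop
  → r_2 = 2.2880
beam 3: φ=-45°, α=330°
  cosα=0.8660 sinα=-0.5000 | (2,7) | tMaxX 0.4041 tMaxY 0.4200 | tΔX 1.1547 tΔY 2.0000
    t=0.4041 [x] (3,7)
    t=0.4200 [y] (3,6) — stop
  → r_3 = 0.4200
beam 4: φ=0°, α=15°
  cosα=0.9659 sinα=0.2588 | (2,7) | tMaxX 0.3623 tMaxY 3.0523 | tΔX 1.0353 tΔY 3.8637
    t=0.3623 [x] (3,7)
    t=1.3976 [x] (4,7)
    t=2.4329 [x] (5,7) — stop
  → r_4 = 2.4329
beam 5: φ=45°, α=60°
  cosα=0.5000 sinα=0.8660 | (2,7) | tMaxX 0.7000 tMaxY 0.9122 | tΔX 2.0000 tΔY 1.1547
    t=0.7000 [x] (3,7)
    t=0.9122 [y] (3,8) — stop
  → r_5 = 0.9122
beam 6: φ=90°, α=105°
  cosα=-0.2588 sinα=0.9659 | (2,7) | tMaxX 2.5114 tMaxY 0.8179 | tΔX 3.8637 tΔY 1.0353
    t=0.8179 [y] (2,8) — stop
  → r_6 = 0.8179
beam 7: φ=135°, α=150°
  cosα=-0.8660 sinα=0.5000 | (2,7) | tMaxX 0.7506 tMaxY 1.5800 | tΔX 1.1547 tΔY 2.0000
    t=0.7506 [x] (1,7)
    t=1.5800 [y] (1,8) — stop
  → r_7 = 1.5800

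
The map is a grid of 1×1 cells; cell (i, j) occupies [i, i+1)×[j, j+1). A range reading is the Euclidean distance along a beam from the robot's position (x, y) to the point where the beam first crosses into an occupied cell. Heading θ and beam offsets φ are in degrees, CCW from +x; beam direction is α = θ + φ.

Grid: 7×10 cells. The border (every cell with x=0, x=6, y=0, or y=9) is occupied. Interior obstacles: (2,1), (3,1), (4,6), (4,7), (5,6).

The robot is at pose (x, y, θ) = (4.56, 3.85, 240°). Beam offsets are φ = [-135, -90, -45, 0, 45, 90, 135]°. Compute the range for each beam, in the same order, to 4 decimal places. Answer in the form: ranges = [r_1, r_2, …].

beam 1: φ=-135°, α=105°
  direction (-0.2588, 0.9659); cell (4,3); t to first gridline: x 2.1637, y 0.1553 (then +3.8637 / +1.0353)
    (4,4) via y @ 0.1553
    (4,5) via y @ 1.1906
    (3,5) via x @ 2.1637
    (3,6) via y @ 2.2258
    (3,7) via y @ 3.2611
    (3,8) via y @ 4.2964
    (3,9) via y @ 5.3317  # hit
  → r_1 = 5.3317
beam 2: φ=-90°, α=150°
  direction (-0.8660, 0.5000); cell (4,3); t to first gridline: x 0.6466, y 0.3000 (then +1.1547 / +2.0000)
    (4,4) via y @ 0.3000
    (3,4) via x @ 0.6466
    (2,4) via x @ 1.8013
    (2,5) via y @ 2.3000
    (1,5) via x @ 2.9560
    (0,5) via x @ 4.1107  # hit
  → r_2 = 4.1107
beam 3: φ=-45°, α=195°
  direction (-0.9659, -0.2588); cell (4,3); t to first gridline: x 0.5798, y 3.2841 (then +1.0353 / +3.8637)
    (3,3) via x @ 0.5798
    (2,3) via x @ 1.6150
    (1,3) via x @ 2.6503
    (1,2) via y @ 3.2841
    (0,2) via x @ 3.6856  # hit
  → r_3 = 3.6856
beam 4: φ=0°, α=240°
  direction (-0.5000, -0.8660); cell (4,3); t to first gridline: x 1.1200, y 0.9815 (then +2.0000 / +1.1547)
    (4,2) via y @ 0.9815
    (3,2) via x @ 1.1200
    (3,1) via y @ 2.1362  # hit
  → r_4 = 2.1362
beam 5: φ=45°, α=285°
  direction (0.2588, -0.9659); cell (4,3); t to first gridline: x 1.7000, y 0.8800 (then +3.8637 / +1.0353)
    (4,2) via y @ 0.8800
    (5,2) via x @ 1.7000
    (5,1) via y @ 1.9153
    (5,0) via y @ 2.9505  # hit
  → r_5 = 2.9505
beam 6: φ=90°, α=330°
  direction (0.8660, -0.5000); cell (4,3); t to first gridline: x 0.5081, y 1.7000 (then +1.1547 / +2.0000)
    (5,3) via x @ 0.5081
    (6,3) via x @ 1.6628  # hit
  → r_6 = 1.6628
beam 7: φ=135°, α=15°
  direction (0.9659, 0.2588); cell (4,3); t to first gridline: x 0.4555, y 0.5796 (then +1.0353 / +3.8637)
    (5,3) via x @ 0.4555
    (5,4) via y @ 0.5796
    (6,4) via x @ 1.4908  # hit
  → r_7 = 1.4908

ranges = [5.3317, 4.1107, 3.6856, 2.1362, 2.9505, 1.6628, 1.4908]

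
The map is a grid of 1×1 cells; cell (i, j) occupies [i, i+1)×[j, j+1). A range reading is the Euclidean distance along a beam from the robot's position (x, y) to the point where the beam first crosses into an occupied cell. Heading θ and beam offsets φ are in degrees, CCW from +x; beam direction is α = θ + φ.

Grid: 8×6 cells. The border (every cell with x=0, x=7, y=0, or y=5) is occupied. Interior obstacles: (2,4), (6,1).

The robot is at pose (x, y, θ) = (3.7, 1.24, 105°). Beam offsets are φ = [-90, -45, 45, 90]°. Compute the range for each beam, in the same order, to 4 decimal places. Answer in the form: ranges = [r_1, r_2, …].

beam 1: φ=-90°, α=15°
  cosα=0.9659 sinα=0.2588 | (3,1) | tMaxX 0.3106 tMaxY 2.9364 | tΔX 1.0353 tΔY 3.8637
    t=0.3106 [x] (4,1)
    t=1.3459 [x] (5,1)
    t=2.3811 [x] (6,1) — stop
  → r_1 = 2.3811
beam 2: φ=-45°, α=60°
  cosα=0.5000 sinα=0.8660 | (3,1) | tMaxX 0.6000 tMaxY 0.8776 | tΔX 2.0000 tΔY 1.1547
    t=0.6000 [x] (4,1)
    t=0.8776 [y] (4,2)
    t=2.0323 [y] (4,3)
    t=2.6000 [x] (5,3)
    t=3.1870 [y] (5,4)
    t=4.3417 [y] (5,5) — stop
  → r_2 = 4.3417
beam 3: φ=45°, α=150°
  cosα=-0.8660 sinα=0.5000 | (3,1) | tMaxX 0.8083 tMaxY 1.5200 | tΔX 1.1547 tΔY 2.0000
    t=0.8083 [x] (2,1)
    t=1.5200 [y] (2,2)
    t=1.9630 [x] (1,2)
    t=3.1177 [x] (0,2) — stop
  → r_3 = 3.1177
beam 4: φ=90°, α=195°
  cosα=-0.9659 sinα=-0.2588 | (3,1) | tMaxX 0.7247 tMaxY 0.9273 | tΔX 1.0353 tΔY 3.8637
    t=0.7247 [x] (2,1)
    t=0.9273 [y] (2,0) — stop
  → r_4 = 0.9273

ranges = [2.3811, 4.3417, 3.1177, 0.9273]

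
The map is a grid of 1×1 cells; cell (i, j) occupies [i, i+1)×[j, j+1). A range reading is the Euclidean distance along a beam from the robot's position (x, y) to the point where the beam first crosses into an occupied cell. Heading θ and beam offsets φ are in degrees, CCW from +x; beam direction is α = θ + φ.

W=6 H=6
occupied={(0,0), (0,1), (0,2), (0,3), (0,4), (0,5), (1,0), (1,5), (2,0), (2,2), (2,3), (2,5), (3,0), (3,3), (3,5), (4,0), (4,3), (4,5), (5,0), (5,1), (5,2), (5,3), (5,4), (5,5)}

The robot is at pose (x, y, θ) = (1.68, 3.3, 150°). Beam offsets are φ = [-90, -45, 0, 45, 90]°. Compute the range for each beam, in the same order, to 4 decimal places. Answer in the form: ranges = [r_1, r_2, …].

beam 1: φ=-90°, α=60°
  cosα=0.5000 sinα=0.8660 | (1,3) | tMaxX 0.6400 tMaxY 0.8083 | tΔX 2.0000 tΔY 1.1547
    t=0.6400 [x] (2,3) — stop
  → r_1 = 0.6400
beam 2: φ=-45°, α=105°
  cosα=-0.2588 sinα=0.9659 | (1,3) | tMaxX 2.6273 tMaxY 0.7247 | tΔX 3.8637 tΔY 1.0353
    t=0.7247 [y] (1,4)
    t=1.7600 [y] (1,5) — stop
  → r_2 = 1.7600
beam 3: φ=0°, α=150°
  cosα=-0.8660 sinα=0.5000 | (1,3) | tMaxX 0.7852 tMaxY 1.4000 | tΔX 1.1547 tΔY 2.0000
    t=0.7852 [x] (0,3) — stop
  → r_3 = 0.7852
beam 4: φ=45°, α=195°
  cosα=-0.9659 sinα=-0.2588 | (1,3) | tMaxX 0.7040 tMaxY 1.1591 | tΔX 1.0353 tΔY 3.8637
    t=0.7040 [x] (0,3) — stop
  → r_4 = 0.7040
beam 5: φ=90°, α=240°
  cosα=-0.5000 sinα=-0.8660 | (1,3) | tMaxX 1.3600 tMaxY 0.3464 | tΔX 2.0000 tΔY 1.1547
    t=0.3464 [y] (1,2)
    t=1.3600 [x] (0,2) — stop
  → r_5 = 1.3600

ranges = [0.6400, 1.7600, 0.7852, 0.7040, 1.3600]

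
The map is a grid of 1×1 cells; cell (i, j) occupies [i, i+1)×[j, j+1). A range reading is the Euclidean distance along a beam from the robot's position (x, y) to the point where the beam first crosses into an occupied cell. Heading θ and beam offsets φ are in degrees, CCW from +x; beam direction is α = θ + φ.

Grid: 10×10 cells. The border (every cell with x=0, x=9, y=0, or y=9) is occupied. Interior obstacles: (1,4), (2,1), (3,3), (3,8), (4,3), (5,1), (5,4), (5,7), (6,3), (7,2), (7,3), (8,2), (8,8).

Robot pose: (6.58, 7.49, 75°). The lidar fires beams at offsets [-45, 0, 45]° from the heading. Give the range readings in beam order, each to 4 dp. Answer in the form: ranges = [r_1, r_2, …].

beam 1: φ=-45°, α=30°
  cosα=0.8660 sinα=0.5000 | (6,7) | tMaxX 0.4850 tMaxY 1.0200 | tΔX 1.1547 tΔY 2.0000
    t=0.4850 [x] (7,7)
    t=1.0200 [y] (7,8)
    t=1.6397 [x] (8,8) — stop
  → r_1 = 1.6397
beam 2: φ=0°, α=75°
  cosα=0.2588 sinα=0.9659 | (6,7) | tMaxX 1.6228 tMaxY 0.5280 | tΔX 3.8637 tΔY 1.0353
    t=0.5280 [y] (6,8)
    t=1.5633 [y] (6,9) — stop
  → r_2 = 1.5633
beam 3: φ=45°, α=120°
  cosα=-0.5000 sinα=0.8660 | (6,7) | tMaxX 1.1600 tMaxY 0.5889 | tΔX 2.0000 tΔY 1.1547
    t=0.5889 [y] (6,8)
    t=1.1600 [x] (5,8)
    t=1.7436 [y] (5,9) — stop
  → r_3 = 1.7436

ranges = [1.6397, 1.5633, 1.7436]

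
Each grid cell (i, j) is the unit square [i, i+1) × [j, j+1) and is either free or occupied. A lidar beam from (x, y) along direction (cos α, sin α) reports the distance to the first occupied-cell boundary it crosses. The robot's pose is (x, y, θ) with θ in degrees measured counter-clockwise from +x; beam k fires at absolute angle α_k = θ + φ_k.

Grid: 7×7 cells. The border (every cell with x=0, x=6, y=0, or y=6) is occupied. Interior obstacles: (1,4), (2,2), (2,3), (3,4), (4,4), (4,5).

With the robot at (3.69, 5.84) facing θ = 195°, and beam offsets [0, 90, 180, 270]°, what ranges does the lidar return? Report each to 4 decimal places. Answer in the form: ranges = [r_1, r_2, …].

beam 1: φ=0°, α=195°
  dir = (cos 195°, sin 195°) = (-0.9659, -0.2588); from cell (3,5)
  next x-line at t=0.7143, next y-line at t=3.2455; Δt_x=1.0353, Δt_y=3.8637
    x: enter (2,5) at t=0.7143
    x: enter (1,5) at t=1.7496
    x: enter (0,5) at t=2.7849 ← occupied
  → r_1 = 2.7849
beam 2: φ=90°, α=285°
  dir = (cos 285°, sin 285°) = (0.2588, -0.9659); from cell (3,5)
  next x-line at t=1.1977, next y-line at t=0.8696; Δt_x=3.8637, Δt_y=1.0353
    y: enter (3,4) at t=0.8696 ← occupied
  → r_2 = 0.8696
beam 3: φ=180°, α=15°
  dir = (cos 15°, sin 15°) = (0.9659, 0.2588); from cell (3,5)
  next x-line at t=0.3209, next y-line at t=0.6182; Δt_x=1.0353, Δt_y=3.8637
    x: enter (4,5) at t=0.3209 ← occupied
  → r_3 = 0.3209
beam 4: φ=270°, α=105°
  dir = (cos 105°, sin 105°) = (-0.2588, 0.9659); from cell (3,5)
  next x-line at t=2.6660, next y-line at t=0.1656; Δt_x=3.8637, Δt_y=1.0353
    y: enter (3,6) at t=0.1656 ← occupied
  → r_4 = 0.1656

ranges = [2.7849, 0.8696, 0.3209, 0.1656]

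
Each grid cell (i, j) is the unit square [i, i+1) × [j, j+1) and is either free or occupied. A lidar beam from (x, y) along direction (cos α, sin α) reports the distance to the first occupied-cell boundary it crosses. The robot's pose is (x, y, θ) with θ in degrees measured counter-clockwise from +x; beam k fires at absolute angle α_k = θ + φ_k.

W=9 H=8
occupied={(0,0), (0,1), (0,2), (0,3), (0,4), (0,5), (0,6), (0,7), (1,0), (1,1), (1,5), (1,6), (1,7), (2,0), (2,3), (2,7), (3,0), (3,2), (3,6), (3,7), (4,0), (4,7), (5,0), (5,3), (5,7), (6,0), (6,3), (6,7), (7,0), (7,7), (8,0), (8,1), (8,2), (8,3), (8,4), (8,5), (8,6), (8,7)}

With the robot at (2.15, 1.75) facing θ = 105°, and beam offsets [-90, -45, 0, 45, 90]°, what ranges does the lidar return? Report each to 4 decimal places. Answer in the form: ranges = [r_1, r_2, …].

beam 1: φ=-90°, α=15°
  cosα=0.9659 sinα=0.2588 | (2,1) | tMaxX 0.8800 tMaxY 0.9659 | tΔX 1.0353 tΔY 3.8637
    t=0.8800 [x] (3,1)
    t=0.9659 [y] (3,2) — stop
  → r_1 = 0.9659
beam 2: φ=-45°, α=60°
  cosα=0.5000 sinα=0.8660 | (2,1) | tMaxX 1.7000 tMaxY 0.2887 | tΔX 2.0000 tΔY 1.1547
    t=0.2887 [y] (2,2)
    t=1.4434 [y] (2,3) — stop
  → r_2 = 1.4434
beam 3: φ=0°, α=105°
  cosα=-0.2588 sinα=0.9659 | (2,1) | tMaxX 0.5796 tMaxY 0.2588 | tΔX 3.8637 tΔY 1.0353
    t=0.2588 [y] (2,2)
    t=0.5796 [x] (1,2)
    t=1.2941 [y] (1,3)
    t=2.3294 [y] (1,4)
    t=3.3646 [y] (1,5) — stop
  → r_3 = 3.3646
beam 4: φ=45°, α=150°
  cosα=-0.8660 sinα=0.5000 | (2,1) | tMaxX 0.1732 tMaxY 0.5000 | tΔX 1.1547 tΔY 2.0000
    t=0.1732 [x] (1,1) — stop
  → r_4 = 0.1732
beam 5: φ=90°, α=195°
  cosα=-0.9659 sinα=-0.2588 | (2,1) | tMaxX 0.1553 tMaxY 2.8978 | tΔX 1.0353 tΔY 3.8637
    t=0.1553 [x] (1,1) — stop
  → r_5 = 0.1553

ranges = [0.9659, 1.4434, 3.3646, 0.1732, 0.1553]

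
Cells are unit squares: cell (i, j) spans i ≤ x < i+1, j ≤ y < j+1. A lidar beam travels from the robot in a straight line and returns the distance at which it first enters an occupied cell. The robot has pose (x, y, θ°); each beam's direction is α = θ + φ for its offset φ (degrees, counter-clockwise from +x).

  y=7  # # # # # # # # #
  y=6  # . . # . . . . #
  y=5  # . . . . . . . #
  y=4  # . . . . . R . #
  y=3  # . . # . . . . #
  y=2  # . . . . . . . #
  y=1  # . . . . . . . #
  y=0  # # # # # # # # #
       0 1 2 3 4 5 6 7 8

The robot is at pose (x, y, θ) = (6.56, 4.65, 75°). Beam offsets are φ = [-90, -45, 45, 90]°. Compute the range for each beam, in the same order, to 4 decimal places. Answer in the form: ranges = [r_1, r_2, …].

beam 1: φ=-90°, α=345°
  dir = (cos 345°, sin 345°) = (0.9659, -0.2588); from cell (6,4)
  next x-line at t=0.4555, next y-line at t=2.5114; Δt_x=1.0353, Δt_y=3.8637
    x: enter (7,4) at t=0.4555
    x: enter (8,4) at t=1.4908 ← occupied
  → r_1 = 1.4908
beam 2: φ=-45°, α=30°
  dir = (cos 30°, sin 30°) = (0.8660, 0.5000); from cell (6,4)
  next x-line at t=0.5081, next y-line at t=0.7000; Δt_x=1.1547, Δt_y=2.0000
    x: enter (7,4) at t=0.5081
    y: enter (7,5) at t=0.7000
    x: enter (8,5) at t=1.6628 ← occupied
  → r_2 = 1.6628
beam 3: φ=45°, α=120°
  dir = (cos 120°, sin 120°) = (-0.5000, 0.8660); from cell (6,4)
  next x-line at t=1.1200, next y-line at t=0.4041; Δt_x=2.0000, Δt_y=1.1547
    y: enter (6,5) at t=0.4041
    x: enter (5,5) at t=1.1200
    y: enter (5,6) at t=1.5588
    y: enter (5,7) at t=2.7135 ← occupied
  → r_3 = 2.7135
beam 4: φ=90°, α=165°
  dir = (cos 165°, sin 165°) = (-0.9659, 0.2588); from cell (6,4)
  next x-line at t=0.5798, next y-line at t=1.3523; Δt_x=1.0353, Δt_y=3.8637
    x: enter (5,4) at t=0.5798
    y: enter (5,5) at t=1.3523
    x: enter (4,5) at t=1.6150
    x: enter (3,5) at t=2.6503
    x: enter (2,5) at t=3.6856
    x: enter (1,5) at t=4.7209
    y: enter (1,6) at t=5.2160
    x: enter (0,6) at t=5.7561 ← occupied
  → r_4 = 5.7561

ranges = [1.4908, 1.6628, 2.7135, 5.7561]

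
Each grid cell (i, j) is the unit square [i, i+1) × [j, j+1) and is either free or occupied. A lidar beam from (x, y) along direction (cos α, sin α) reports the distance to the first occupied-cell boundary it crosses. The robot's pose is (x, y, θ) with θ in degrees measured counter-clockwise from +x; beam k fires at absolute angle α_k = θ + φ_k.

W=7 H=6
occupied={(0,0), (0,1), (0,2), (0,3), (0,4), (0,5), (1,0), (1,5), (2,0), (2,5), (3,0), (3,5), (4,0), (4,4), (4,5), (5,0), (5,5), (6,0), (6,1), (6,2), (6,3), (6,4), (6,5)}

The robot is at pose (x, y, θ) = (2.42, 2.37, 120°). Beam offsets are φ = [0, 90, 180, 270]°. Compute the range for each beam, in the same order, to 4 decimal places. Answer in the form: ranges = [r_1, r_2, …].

ranges = [2.8400, 1.6397, 1.5819, 4.1338]

beam 1: φ=0°, α=120°
  dir = (cos 120°, sin 120°) = (-0.5000, 0.8660); from cell (2,2)
  next x-line at t=0.8400, next y-line at t=0.7275; Δt_x=2.0000, Δt_y=1.1547
    y: enter (2,3) at t=0.7275
    x: enter (1,3) at t=0.8400
    y: enter (1,4) at t=1.8822
    x: enter (0,4) at t=2.8400 ← occupied
  → r_1 = 2.8400
beam 2: φ=90°, α=210°
  dir = (cos 210°, sin 210°) = (-0.8660, -0.5000); from cell (2,2)
  next x-line at t=0.4850, next y-line at t=0.7400; Δt_x=1.1547, Δt_y=2.0000
    x: enter (1,2) at t=0.4850
    y: enter (1,1) at t=0.7400
    x: enter (0,1) at t=1.6397 ← occupied
  → r_2 = 1.6397
beam 3: φ=180°, α=300°
  dir = (cos 300°, sin 300°) = (0.5000, -0.8660); from cell (2,2)
  next x-line at t=1.1600, next y-line at t=0.4272; Δt_x=2.0000, Δt_y=1.1547
    y: enter (2,1) at t=0.4272
    x: enter (3,1) at t=1.1600
    y: enter (3,0) at t=1.5819 ← occupied
  → r_3 = 1.5819
beam 4: φ=270°, α=30°
  dir = (cos 30°, sin 30°) = (0.8660, 0.5000); from cell (2,2)
  next x-line at t=0.6697, next y-line at t=1.2600; Δt_x=1.1547, Δt_y=2.0000
    x: enter (3,2) at t=0.6697
    y: enter (3,3) at t=1.2600
    x: enter (4,3) at t=1.8244
    x: enter (5,3) at t=2.9791
    y: enter (5,4) at t=3.2600
    x: enter (6,4) at t=4.1338 ← occupied
  → r_4 = 4.1338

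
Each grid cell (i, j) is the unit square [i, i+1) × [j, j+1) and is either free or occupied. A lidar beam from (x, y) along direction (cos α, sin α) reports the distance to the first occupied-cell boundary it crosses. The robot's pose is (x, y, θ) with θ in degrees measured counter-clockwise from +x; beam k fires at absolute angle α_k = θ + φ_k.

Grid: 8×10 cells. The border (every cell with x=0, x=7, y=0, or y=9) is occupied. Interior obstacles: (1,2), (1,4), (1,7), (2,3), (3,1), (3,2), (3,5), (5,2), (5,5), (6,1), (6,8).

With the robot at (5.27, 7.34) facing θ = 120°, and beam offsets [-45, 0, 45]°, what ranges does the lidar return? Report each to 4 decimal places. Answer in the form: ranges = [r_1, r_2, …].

ranges = [1.7186, 1.9168, 4.4206]

beam 1: φ=-45°, α=75°
  direction (0.2588, 0.9659); cell (5,7); t to first gridline: x 2.8205, y 0.6833 (then +3.8637 / +1.0353)
    (5,8) via y @ 0.6833
    (5,9) via y @ 1.7186  # hit
  → r_1 = 1.7186
beam 2: φ=0°, α=120°
  direction (-0.5000, 0.8660); cell (5,7); t to first gridline: x 0.5400, y 0.7621 (then +2.0000 / +1.1547)
    (4,7) via x @ 0.5400
    (4,8) via y @ 0.7621
    (4,9) via y @ 1.9168  # hit
  → r_2 = 1.9168
beam 3: φ=45°, α=165°
  direction (-0.9659, 0.2588); cell (5,7); t to first gridline: x 0.2795, y 2.5500 (then +1.0353 / +3.8637)
    (4,7) via x @ 0.2795
    (3,7) via x @ 1.3148
    (2,7) via x @ 2.3501
    (2,8) via y @ 2.5500
    (1,8) via x @ 3.3854
    (0,8) via x @ 4.4206  # hit
  → r_3 = 4.4206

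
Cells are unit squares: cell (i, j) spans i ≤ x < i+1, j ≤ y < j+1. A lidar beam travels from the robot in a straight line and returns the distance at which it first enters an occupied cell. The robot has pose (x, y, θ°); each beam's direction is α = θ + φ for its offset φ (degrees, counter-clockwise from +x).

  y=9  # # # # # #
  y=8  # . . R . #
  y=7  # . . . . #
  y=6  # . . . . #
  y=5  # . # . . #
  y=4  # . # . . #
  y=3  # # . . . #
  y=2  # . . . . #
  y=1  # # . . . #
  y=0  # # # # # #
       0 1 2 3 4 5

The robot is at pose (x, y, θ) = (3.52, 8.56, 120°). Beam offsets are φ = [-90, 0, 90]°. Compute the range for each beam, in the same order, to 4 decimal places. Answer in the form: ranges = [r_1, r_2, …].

ranges = [0.8800, 0.5081, 2.9098]

beam 1: φ=-90°, α=30°
  cosα=0.8660 sinα=0.5000 | (3,8) | tMaxX 0.5543 tMaxY 0.8800 | tΔX 1.1547 tΔY 2.0000
    t=0.5543 [x] (4,8)
    t=0.8800 [y] (4,9) — stop
  → r_1 = 0.8800
beam 2: φ=0°, α=120°
  cosα=-0.5000 sinα=0.8660 | (3,8) | tMaxX 1.0400 tMaxY 0.5081 | tΔX 2.0000 tΔY 1.1547
    t=0.5081 [y] (3,9) — stop
  → r_2 = 0.5081
beam 3: φ=90°, α=210°
  cosα=-0.8660 sinα=-0.5000 | (3,8) | tMaxX 0.6004 tMaxY 1.1200 | tΔX 1.1547 tΔY 2.0000
    t=0.6004 [x] (2,8)
    t=1.1200 [y] (2,7)
    t=1.7551 [x] (1,7)
    t=2.9098 [x] (0,7) — stop
  → r_3 = 2.9098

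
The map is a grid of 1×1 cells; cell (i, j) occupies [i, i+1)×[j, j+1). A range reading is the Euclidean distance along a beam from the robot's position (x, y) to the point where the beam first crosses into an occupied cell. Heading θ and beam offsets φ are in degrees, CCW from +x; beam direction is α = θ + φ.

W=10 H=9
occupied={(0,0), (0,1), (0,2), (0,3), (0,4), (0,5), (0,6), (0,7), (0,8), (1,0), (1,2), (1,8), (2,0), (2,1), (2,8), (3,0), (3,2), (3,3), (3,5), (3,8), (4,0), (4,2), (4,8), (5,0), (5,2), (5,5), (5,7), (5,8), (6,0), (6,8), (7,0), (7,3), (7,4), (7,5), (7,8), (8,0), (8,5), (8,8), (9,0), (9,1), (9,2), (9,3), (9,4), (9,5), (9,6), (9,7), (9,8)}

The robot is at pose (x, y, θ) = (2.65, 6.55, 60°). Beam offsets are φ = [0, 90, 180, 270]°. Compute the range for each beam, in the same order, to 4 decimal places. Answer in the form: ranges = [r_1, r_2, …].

ranges = [1.6743, 1.9053, 3.3000, 1.1000]

beam 1: φ=0°, α=60°
  cosα=0.5000 sinα=0.8660 | (2,6) | tMaxX 0.7000 tMaxY 0.5196 | tΔX 2.0000 tΔY 1.1547
    t=0.5196 [y] (2,7)
    t=0.7000 [x] (3,7)
    t=1.6743 [y] (3,8) — stop
  → r_1 = 1.6743
beam 2: φ=90°, α=150°
  cosα=-0.8660 sinα=0.5000 | (2,6) | tMaxX 0.7506 tMaxY 0.9000 | tΔX 1.1547 tΔY 2.0000
    t=0.7506 [x] (1,6)
    t=0.9000 [y] (1,7)
    t=1.9053 [x] (0,7) — stop
  → r_2 = 1.9053
beam 3: φ=180°, α=240°
  cosα=-0.5000 sinα=-0.8660 | (2,6) | tMaxX 1.3000 tMaxY 0.6351 | tΔX 2.0000 tΔY 1.1547
    t=0.6351 [y] (2,5)
    t=1.3000 [x] (1,5)
    t=1.7898 [y] (1,4)
    t=2.9445 [y] (1,3)
    t=3.3000 [x] (0,3) — stop
  → r_3 = 3.3000
beam 4: φ=270°, α=330°
  cosα=0.8660 sinα=-0.5000 | (2,6) | tMaxX 0.4041 tMaxY 1.1000 | tΔX 1.1547 tΔY 2.0000
    t=0.4041 [x] (3,6)
    t=1.1000 [y] (3,5) — stop
  → r_4 = 1.1000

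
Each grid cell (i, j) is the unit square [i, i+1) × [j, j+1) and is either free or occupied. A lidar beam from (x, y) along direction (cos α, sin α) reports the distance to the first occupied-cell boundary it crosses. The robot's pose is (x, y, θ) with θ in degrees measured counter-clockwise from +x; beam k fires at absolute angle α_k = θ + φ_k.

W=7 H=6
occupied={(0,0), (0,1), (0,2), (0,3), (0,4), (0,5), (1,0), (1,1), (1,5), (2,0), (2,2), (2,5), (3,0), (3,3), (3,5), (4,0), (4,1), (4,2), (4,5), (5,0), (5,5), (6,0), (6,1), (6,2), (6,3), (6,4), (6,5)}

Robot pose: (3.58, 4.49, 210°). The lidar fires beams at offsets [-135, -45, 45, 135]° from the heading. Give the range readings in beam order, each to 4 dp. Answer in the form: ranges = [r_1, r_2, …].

ranges = [0.5280, 1.9705, 0.5073, 2.5054]

beam 1: φ=-135°, α=75°
  d=(0.2588,0.9659)  start (3,4)  tX=1.6228 tY=0.5280  stride 1/|dx|=3.8637 1/|dy|=1.0353
    cross y-line → (3,5), t=0.5280 (wall)
  → r_1 = 0.5280
beam 2: φ=-45°, α=165°
  d=(-0.9659,0.2588)  start (3,4)  tX=0.6005 tY=1.9705  stride 1/|dx|=1.0353 1/|dy|=3.8637
    cross x-line → (2,4), t=0.6005
    cross x-line → (1,4), t=1.6357
    cross y-line → (1,5), t=1.9705 (wall)
  → r_2 = 1.9705
beam 3: φ=45°, α=255°
  d=(-0.2588,-0.9659)  start (3,4)  tX=2.2409 tY=0.5073  stride 1/|dx|=3.8637 1/|dy|=1.0353
    cross y-line → (3,3), t=0.5073 (wall)
  → r_3 = 0.5073
beam 4: φ=135°, α=345°
  d=(0.9659,-0.2588)  start (3,4)  tX=0.4348 tY=1.8932  stride 1/|dx|=1.0353 1/|dy|=3.8637
    cross x-line → (4,4), t=0.4348
    cross x-line → (5,4), t=1.4701
    cross y-line → (5,3), t=1.8932
    cross x-line → (6,3), t=2.5054 (wall)
  → r_4 = 2.5054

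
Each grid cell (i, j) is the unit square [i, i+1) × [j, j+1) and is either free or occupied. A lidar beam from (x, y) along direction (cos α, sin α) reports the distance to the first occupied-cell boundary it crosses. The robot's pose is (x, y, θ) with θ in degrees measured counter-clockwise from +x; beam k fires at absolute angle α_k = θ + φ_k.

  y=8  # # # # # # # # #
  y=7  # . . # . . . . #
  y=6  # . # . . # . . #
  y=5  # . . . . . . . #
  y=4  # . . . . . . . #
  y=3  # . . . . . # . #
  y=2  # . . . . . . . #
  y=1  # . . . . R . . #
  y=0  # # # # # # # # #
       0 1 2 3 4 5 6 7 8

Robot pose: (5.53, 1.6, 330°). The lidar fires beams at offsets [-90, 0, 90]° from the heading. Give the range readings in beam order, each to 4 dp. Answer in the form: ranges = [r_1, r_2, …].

ranges = [0.6928, 1.2000, 1.6166]

beam 1: φ=-90°, α=240°
  direction (-0.5000, -0.8660); cell (5,1); t to first gridline: x 1.0600, y 0.6928 (then +2.0000 / +1.1547)
    (5,0) via y @ 0.6928  # hit
  → r_1 = 0.6928
beam 2: φ=0°, α=330°
  direction (0.8660, -0.5000); cell (5,1); t to first gridline: x 0.5427, y 1.2000 (then +1.1547 / +2.0000)
    (6,1) via x @ 0.5427
    (6,0) via y @ 1.2000  # hit
  → r_2 = 1.2000
beam 3: φ=90°, α=60°
  direction (0.5000, 0.8660); cell (5,1); t to first gridline: x 0.9400, y 0.4619 (then +2.0000 / +1.1547)
    (5,2) via y @ 0.4619
    (6,2) via x @ 0.9400
    (6,3) via y @ 1.6166  # hit
  → r_3 = 1.6166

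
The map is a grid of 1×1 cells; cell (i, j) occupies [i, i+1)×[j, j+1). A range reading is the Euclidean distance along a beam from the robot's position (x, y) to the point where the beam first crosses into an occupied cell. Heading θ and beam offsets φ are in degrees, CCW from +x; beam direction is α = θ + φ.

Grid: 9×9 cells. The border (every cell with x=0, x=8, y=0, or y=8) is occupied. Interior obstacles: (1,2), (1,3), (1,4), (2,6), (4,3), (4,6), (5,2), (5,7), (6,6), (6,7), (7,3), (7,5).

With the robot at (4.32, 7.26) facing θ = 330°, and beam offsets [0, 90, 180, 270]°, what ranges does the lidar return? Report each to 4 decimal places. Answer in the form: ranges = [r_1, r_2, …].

beam 1: φ=0°, α=330°
  dir = (cos 330°, sin 330°) = (0.8660, -0.5000); from cell (4,7)
  next x-line at t=0.7852, next y-line at t=0.5200; Δt_x=1.1547, Δt_y=2.0000
    y: enter (4,6) at t=0.5200 ← occupied
  → r_1 = 0.5200
beam 2: φ=90°, α=60°
  dir = (cos 60°, sin 60°) = (0.5000, 0.8660); from cell (4,7)
  next x-line at t=1.3600, next y-line at t=0.8545; Δt_x=2.0000, Δt_y=1.1547
    y: enter (4,8) at t=0.8545 ← occupied
  → r_2 = 0.8545
beam 3: φ=180°, α=150°
  dir = (cos 150°, sin 150°) = (-0.8660, 0.5000); from cell (4,7)
  next x-line at t=0.3695, next y-line at t=1.4800; Δt_x=1.1547, Δt_y=2.0000
    x: enter (3,7) at t=0.3695
    y: enter (3,8) at t=1.4800 ← occupied
  → r_3 = 1.4800
beam 4: φ=270°, α=240°
  dir = (cos 240°, sin 240°) = (-0.5000, -0.8660); from cell (4,7)
  next x-line at t=0.6400, next y-line at t=0.3002; Δt_x=2.0000, Δt_y=1.1547
    y: enter (4,6) at t=0.3002 ← occupied
  → r_4 = 0.3002

ranges = [0.5200, 0.8545, 1.4800, 0.3002]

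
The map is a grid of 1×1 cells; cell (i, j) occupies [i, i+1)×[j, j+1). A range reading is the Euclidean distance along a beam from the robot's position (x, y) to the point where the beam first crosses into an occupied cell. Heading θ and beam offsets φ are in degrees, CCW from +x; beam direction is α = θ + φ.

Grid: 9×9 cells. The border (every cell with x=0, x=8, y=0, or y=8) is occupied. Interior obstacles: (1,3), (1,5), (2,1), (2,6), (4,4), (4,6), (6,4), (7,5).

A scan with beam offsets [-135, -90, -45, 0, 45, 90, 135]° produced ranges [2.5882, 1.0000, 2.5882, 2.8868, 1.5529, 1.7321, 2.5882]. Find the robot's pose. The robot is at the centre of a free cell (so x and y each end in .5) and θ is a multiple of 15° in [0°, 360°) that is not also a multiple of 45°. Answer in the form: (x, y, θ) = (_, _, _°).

Enumerate (i+0.5, j+0.5, θ) over the 41 free cells and 16 admissible headings. For each, cast all 7 beams and compare to the given ranges.
  (5.5, 7.5, 285°): beam 1 = 1.0000 ≠ 2.5882 ✗
  (4.5, 5.5, 195°): beam 1 = 0.5774 ≠ 2.5882 ✗
  (5.5, 6.5, 300°): beam 1 = 0.5176 ≠ 2.5882 ✗
  (1.5, 7.5, 75°): beam 1 = 1.0000 ≠ 2.5882 ✗
  …
  (3.5, 3.5, 150°): r_1=2.5882, r_2=1.0000, r_3=2.5882, r_4=2.8868, r_5=1.5529, r_6=1.7321, r_7=2.5882 — all match ✓
Unique over the lattice → pose = (3.5, 3.5, 150°).

(x, y, θ) = (3.5, 3.5, 150°)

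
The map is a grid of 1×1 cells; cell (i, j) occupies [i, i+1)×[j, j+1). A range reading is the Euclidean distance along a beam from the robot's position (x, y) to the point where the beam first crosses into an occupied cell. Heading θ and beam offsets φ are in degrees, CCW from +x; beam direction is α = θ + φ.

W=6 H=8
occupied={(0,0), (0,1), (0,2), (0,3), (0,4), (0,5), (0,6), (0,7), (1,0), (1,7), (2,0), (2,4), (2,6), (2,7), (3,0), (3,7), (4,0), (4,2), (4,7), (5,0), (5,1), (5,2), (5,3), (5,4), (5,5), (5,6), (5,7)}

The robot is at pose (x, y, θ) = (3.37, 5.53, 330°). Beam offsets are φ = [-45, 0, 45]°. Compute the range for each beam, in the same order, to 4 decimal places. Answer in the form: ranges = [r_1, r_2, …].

beam 1: φ=-45°, α=285°
  cosα=0.2588 sinα=-0.9659 | (3,5) | tMaxX 2.4341 tMaxY 0.5487 | tΔX 3.8637 tΔY 1.0353
    t=0.5487 [y] (3,4)
    t=1.5840 [y] (3,3)
    t=2.4341 [x] (4,3)
    t=2.6192 [y] (4,2) — stop
  → r_1 = 2.6192
beam 2: φ=0°, α=330°
  cosα=0.8660 sinα=-0.5000 | (3,5) | tMaxX 0.7275 tMaxY 1.0600 | tΔX 1.1547 tΔY 2.0000
    t=0.7275 [x] (4,5)
    t=1.0600 [y] (4,4)
    t=1.8822 [x] (5,4) — stop
  → r_2 = 1.8822
beam 3: φ=45°, α=15°
  cosα=0.9659 sinα=0.2588 | (3,5) | tMaxX 0.6522 tMaxY 1.8159 | tΔX 1.0353 tΔY 3.8637
    t=0.6522 [x] (4,5)
    t=1.6875 [x] (5,5) — stop
  → r_3 = 1.6875

ranges = [2.6192, 1.8822, 1.6875]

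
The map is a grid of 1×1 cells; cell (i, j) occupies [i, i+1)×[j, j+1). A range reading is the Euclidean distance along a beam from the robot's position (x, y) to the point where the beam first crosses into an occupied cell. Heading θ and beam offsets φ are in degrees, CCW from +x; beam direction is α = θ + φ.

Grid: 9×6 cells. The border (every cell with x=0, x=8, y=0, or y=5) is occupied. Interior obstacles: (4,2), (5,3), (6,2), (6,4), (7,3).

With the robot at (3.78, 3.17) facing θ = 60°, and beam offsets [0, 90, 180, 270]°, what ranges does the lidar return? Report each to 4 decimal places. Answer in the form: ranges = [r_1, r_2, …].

beam 1: φ=0°, α=60°
  dir = (cos 60°, sin 60°) = (0.5000, 0.8660); from cell (3,3)
  next x-line at t=0.4400, next y-line at t=0.9584; Δt_x=2.0000, Δt_y=1.1547
    x: enter (4,3) at t=0.4400
    y: enter (4,4) at t=0.9584
    y: enter (4,5) at t=2.1131 ← occupied
  → r_1 = 2.1131
beam 2: φ=90°, α=150°
  dir = (cos 150°, sin 150°) = (-0.8660, 0.5000); from cell (3,3)
  next x-line at t=0.9007, next y-line at t=1.6600; Δt_x=1.1547, Δt_y=2.0000
    x: enter (2,3) at t=0.9007
    y: enter (2,4) at t=1.6600
    x: enter (1,4) at t=2.0554
    x: enter (0,4) at t=3.2101 ← occupied
  → r_2 = 3.2101
beam 3: φ=180°, α=240°
  dir = (cos 240°, sin 240°) = (-0.5000, -0.8660); from cell (3,3)
  next x-line at t=1.5600, next y-line at t=0.1963; Δt_x=2.0000, Δt_y=1.1547
    y: enter (3,2) at t=0.1963
    y: enter (3,1) at t=1.3510
    x: enter (2,1) at t=1.5600
    y: enter (2,0) at t=2.5057 ← occupied
  → r_3 = 2.5057
beam 4: φ=270°, α=330°
  dir = (cos 330°, sin 330°) = (0.8660, -0.5000); from cell (3,3)
  next x-line at t=0.2540, next y-line at t=0.3400; Δt_x=1.1547, Δt_y=2.0000
    x: enter (4,3) at t=0.2540
    y: enter (4,2) at t=0.3400 ← occupied
  → r_4 = 0.3400

ranges = [2.1131, 3.2101, 2.5057, 0.3400]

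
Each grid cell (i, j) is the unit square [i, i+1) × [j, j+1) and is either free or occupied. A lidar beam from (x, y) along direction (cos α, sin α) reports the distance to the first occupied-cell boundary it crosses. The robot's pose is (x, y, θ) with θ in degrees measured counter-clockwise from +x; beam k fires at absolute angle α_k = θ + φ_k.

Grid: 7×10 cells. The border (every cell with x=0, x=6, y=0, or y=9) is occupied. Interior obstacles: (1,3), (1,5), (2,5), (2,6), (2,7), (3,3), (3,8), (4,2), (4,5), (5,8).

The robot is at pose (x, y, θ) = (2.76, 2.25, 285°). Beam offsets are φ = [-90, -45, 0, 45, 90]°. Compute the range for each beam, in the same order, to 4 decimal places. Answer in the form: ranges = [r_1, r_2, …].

ranges = [1.8221, 1.4434, 1.2941, 2.5000, 1.2837]

beam 1: φ=-90°, α=195°
  d=(-0.9659,-0.2588)  start (2,2)  tX=0.7868 tY=0.9659  stride 1/|dx|=1.0353 1/|dy|=3.8637
    cross x-line → (1,2), t=0.7868
    cross y-line → (1,1), t=0.9659
    cross x-line → (0,1), t=1.8221 (wall)
  → r_1 = 1.8221
beam 2: φ=-45°, α=240°
  d=(-0.5000,-0.8660)  start (2,2)  tX=1.5200 tY=0.2887  stride 1/|dx|=2.0000 1/|dy|=1.1547
    cross y-line → (2,1), t=0.2887
    cross y-line → (2,0), t=1.4434 (wall)
  → r_2 = 1.4434
beam 3: φ=0°, α=285°
  d=(0.2588,-0.9659)  start (2,2)  tX=0.9273 tY=0.2588  stride 1/|dx|=3.8637 1/|dy|=1.0353
    cross y-line → (2,1), t=0.2588
    cross x-line → (3,1), t=0.9273
    cross y-line → (3,0), t=1.2941 (wall)
  → r_3 = 1.2941
beam 4: φ=45°, α=330°
  d=(0.8660,-0.5000)  start (2,2)  tX=0.2771 tY=0.5000  stride 1/|dx|=1.1547 1/|dy|=2.0000
    cross x-line → (3,2), t=0.2771
    cross y-line → (3,1), t=0.5000
    cross x-line → (4,1), t=1.4318
    cross y-line → (4,0), t=2.5000 (wall)
  → r_4 = 2.5000
beam 5: φ=90°, α=15°
  d=(0.9659,0.2588)  start (2,2)  tX=0.2485 tY=2.8978  stride 1/|dx|=1.0353 1/|dy|=3.8637
    cross x-line → (3,2), t=0.2485
    cross x-line → (4,2), t=1.2837 (wall)
  → r_5 = 1.2837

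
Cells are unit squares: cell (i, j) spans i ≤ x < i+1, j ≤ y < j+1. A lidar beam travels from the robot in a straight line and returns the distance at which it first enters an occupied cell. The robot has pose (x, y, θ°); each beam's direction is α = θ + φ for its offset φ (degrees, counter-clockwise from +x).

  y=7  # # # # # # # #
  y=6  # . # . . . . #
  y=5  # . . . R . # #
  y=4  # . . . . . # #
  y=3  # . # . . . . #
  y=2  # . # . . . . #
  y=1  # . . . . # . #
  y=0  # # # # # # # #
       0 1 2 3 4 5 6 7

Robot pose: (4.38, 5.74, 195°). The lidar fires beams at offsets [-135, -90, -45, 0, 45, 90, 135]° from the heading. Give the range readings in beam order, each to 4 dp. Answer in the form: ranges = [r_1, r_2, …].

ranges = [1.4549, 1.3044, 1.5935, 3.4992, 2.7600, 3.8719, 1.8706]

beam 1: φ=-135°, α=60°
  direction (0.5000, 0.8660); cell (4,5); t to first gridline: x 1.2400, y 0.3002 (then +2.0000 / +1.1547)
    (4,6) via y @ 0.3002
    (5,6) via x @ 1.2400
    (5,7) via y @ 1.4549  # hit
  → r_1 = 1.4549
beam 2: φ=-90°, α=105°
  direction (-0.2588, 0.9659); cell (4,5); t to first gridline: x 1.4682, y 0.2692 (then +3.8637 / +1.0353)
    (4,6) via y @ 0.2692
    (4,7) via y @ 1.3044  # hit
  → r_2 = 1.3044
beam 3: φ=-45°, α=150°
  direction (-0.8660, 0.5000); cell (4,5); t to first gridline: x 0.4388, y 0.5200 (then +1.1547 / +2.0000)
    (3,5) via x @ 0.4388
    (3,6) via y @ 0.5200
    (2,6) via x @ 1.5935  # hit
  → r_3 = 1.5935
beam 4: φ=0°, α=195°
  direction (-0.9659, -0.2588); cell (4,5); t to first gridline: x 0.3934, y 2.8591 (then +1.0353 / +3.8637)
    (3,5) via x @ 0.3934
    (2,5) via x @ 1.4287
    (1,5) via x @ 2.4640
    (1,4) via y @ 2.8591
    (0,4) via x @ 3.4992  # hit
  → r_4 = 3.4992
beam 5: φ=45°, α=240°
  direction (-0.5000, -0.8660); cell (4,5); t to first gridline: x 0.7600, y 0.8545 (then +2.0000 / +1.1547)
    (3,5) via x @ 0.7600
    (3,4) via y @ 0.8545
    (3,3) via y @ 2.0092
    (2,3) via x @ 2.7600  # hit
  → r_5 = 2.7600
beam 6: φ=90°, α=285°
  direction (0.2588, -0.9659); cell (4,5); t to first gridline: x 2.3955, y 0.7661 (then +3.8637 / +1.0353)
    (4,4) via y @ 0.7661
    (4,3) via y @ 1.8014
    (5,3) via x @ 2.3955
    (5,2) via y @ 2.8367
    (5,1) via y @ 3.8719  # hit
  → r_6 = 3.8719
beam 7: φ=135°, α=330°
  direction (0.8660, -0.5000); cell (4,5); t to first gridline: x 0.7159, y 1.4800 (then +1.1547 / +2.0000)
    (5,5) via x @ 0.7159
    (5,4) via y @ 1.4800
    (6,4) via x @ 1.8706  # hit
  → r_7 = 1.8706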